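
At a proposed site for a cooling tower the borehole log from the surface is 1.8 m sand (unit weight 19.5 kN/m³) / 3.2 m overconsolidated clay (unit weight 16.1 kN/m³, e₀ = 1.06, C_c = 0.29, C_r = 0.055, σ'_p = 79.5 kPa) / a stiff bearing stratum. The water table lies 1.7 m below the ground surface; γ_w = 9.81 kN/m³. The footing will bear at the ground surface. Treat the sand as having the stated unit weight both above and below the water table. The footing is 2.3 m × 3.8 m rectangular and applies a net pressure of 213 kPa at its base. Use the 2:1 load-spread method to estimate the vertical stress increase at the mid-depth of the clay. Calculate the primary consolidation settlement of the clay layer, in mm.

S_c ≈ 45.1 mm

Mid-depth of clay below the ground surface: z = 1.8 + 3.2/2 = 3.4 m.
Total vertical stress at mid-clay: σ_v = 19.5×1.8 + 16.1×1.6 = 60.86 kPa.
Pore pressure: u = 9.81×(3.4 − 1.7) = 16.677 kPa.
Initial effective stress: σ'_0 = σ_v − u = 60.86 − 16.677 = 44.183 kPa.
Stress increase at mid-clay by the 2:1 spreading method:
Δσ = qBL/((B+z)(L+z)) = 213×2.3×3.8/((2.3+3.4)(3.8+3.4)) = 45.361 kPa
Final effective stress: σ'_f = 44.183 + 45.361 = 89.544 kPa.
σ'_f = 89.544 > σ'_p = 79.5 kPa, so the stress path crosses the preconsolidation pressure — recompression up to σ'_p, then virgin compression beyond:
S_c = H/(1+e₀)·[C_r·log₁₀(σ'_p/σ'_0) + C_c·log₁₀(σ'_f/σ'_p)]
    = 3.2/2.06 × [0.055×log₁₀(79.5/44.183) + 0.29×log₁₀(89.544/79.5)]
    = 1.5534 × [0.014031 + 0.014984] = 0.04507 m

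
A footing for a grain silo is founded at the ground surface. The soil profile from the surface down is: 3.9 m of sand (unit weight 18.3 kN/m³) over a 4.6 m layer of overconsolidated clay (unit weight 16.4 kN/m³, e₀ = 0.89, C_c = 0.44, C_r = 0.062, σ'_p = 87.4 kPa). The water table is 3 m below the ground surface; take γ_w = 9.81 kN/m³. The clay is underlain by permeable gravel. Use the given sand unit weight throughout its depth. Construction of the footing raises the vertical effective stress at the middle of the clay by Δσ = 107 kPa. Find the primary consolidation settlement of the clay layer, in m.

Mid-depth of clay below the ground surface: z = 3.9 + 4.6/2 = 6.2 m.
Total vertical stress at mid-clay: σ_v = 18.3×3.9 + 16.4×2.3 = 109.09 kPa.
Pore pressure: u = 9.81×(6.2 − 3) = 31.392 kPa.
Initial effective stress: σ'_0 = σ_v − u = 109.09 − 31.392 = 77.698 kPa.
Final effective stress: σ'_f = 77.698 + 107 = 184.7 kPa.
σ'_f = 184.7 > σ'_p = 87.4 kPa, so the stress path crosses the preconsolidation pressure — recompression up to σ'_p, then virgin compression beyond:
S_c = H/(1+e₀)·[C_r·log₁₀(σ'_p/σ'_0) + C_c·log₁₀(σ'_f/σ'_p)]
    = 4.6/1.89 × [0.062×log₁₀(87.4/77.698) + 0.44×log₁₀(184.7/87.4)]
    = 2.4339 × [0.0031683 + 0.14298] = 0.3557 m

S_c ≈ 0.356 m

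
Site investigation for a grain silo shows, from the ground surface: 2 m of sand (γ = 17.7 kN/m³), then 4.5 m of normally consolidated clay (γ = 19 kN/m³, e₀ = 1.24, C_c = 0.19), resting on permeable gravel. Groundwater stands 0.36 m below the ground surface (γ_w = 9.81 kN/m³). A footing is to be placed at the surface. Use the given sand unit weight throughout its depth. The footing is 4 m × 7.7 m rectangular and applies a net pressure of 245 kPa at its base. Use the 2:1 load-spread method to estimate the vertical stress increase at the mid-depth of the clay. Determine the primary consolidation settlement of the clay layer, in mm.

Mid-depth of clay below the ground surface: z = 2 + 4.5/2 = 4.25 m.
Total vertical stress at mid-clay: σ_v = 17.7×2 + 19×2.25 = 78.15 kPa.
Pore pressure: u = 9.81×(4.25 − 0.36) = 38.161 kPa.
Initial effective stress: σ'_0 = σ_v − u = 78.15 − 38.161 = 39.989 kPa.
Stress increase at mid-clay by the 2:1 spreading method:
Δσ = qBL/((B+z)(L+z)) = 245×4×7.7/((4+4.25)(7.7+4.25)) = 76.541 kPa
Final effective stress: σ'_f = σ'_0 + Δσ = 39.989 + 76.541 = 116.53 kPa.
Normally consolidated clay, so the full stress increment lies on the virgin compression line:
S_c = C_c·H/(1+e₀)·log₁₀(σ'_f/σ'_0) = 0.19×4.5/(1+1.24)×log₁₀(116.53/39.989)
    = 0.3817 × 0.4645 = 0.1773 m

S_c ≈ 177 mm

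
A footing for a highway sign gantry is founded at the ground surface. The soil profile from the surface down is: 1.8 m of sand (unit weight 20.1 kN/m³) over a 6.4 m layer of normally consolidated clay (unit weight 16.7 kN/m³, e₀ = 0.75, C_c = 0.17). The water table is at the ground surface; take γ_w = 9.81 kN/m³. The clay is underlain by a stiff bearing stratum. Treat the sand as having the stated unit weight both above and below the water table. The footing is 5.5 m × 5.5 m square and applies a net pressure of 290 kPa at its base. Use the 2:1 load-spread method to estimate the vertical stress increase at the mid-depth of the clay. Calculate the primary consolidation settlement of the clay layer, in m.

Mid-depth of clay below the ground surface: z = 1.8 + 6.4/2 = 5 m.
Total vertical stress at mid-clay: σ_v = 20.1×1.8 + 16.7×3.2 = 89.62 kPa.
Pore pressure: u = 9.81×(5 − 0) = 49.05 kPa.
Initial effective stress: σ'_0 = σ_v − u = 89.62 − 49.05 = 40.57 kPa.
Stress increase at mid-clay by the 2:1 spreading method:
Δσ = qBL/((B+z)(L+z)) = 290×5.5×5.5/((5.5+5)(5.5+5)) = 79.569 kPa
Final effective stress: σ'_f = σ'_0 + Δσ = 40.57 + 79.569 = 120.14 kPa.
Normally consolidated clay, so the full stress increment lies on the virgin compression line:
S_c = C_c·H/(1+e₀)·log₁₀(σ'_f/σ'_0) = 0.17×6.4/(1+0.75)×log₁₀(120.14/40.57)
    = 0.62171 × 0.47148 = 0.2931 m

S_c ≈ 0.293 m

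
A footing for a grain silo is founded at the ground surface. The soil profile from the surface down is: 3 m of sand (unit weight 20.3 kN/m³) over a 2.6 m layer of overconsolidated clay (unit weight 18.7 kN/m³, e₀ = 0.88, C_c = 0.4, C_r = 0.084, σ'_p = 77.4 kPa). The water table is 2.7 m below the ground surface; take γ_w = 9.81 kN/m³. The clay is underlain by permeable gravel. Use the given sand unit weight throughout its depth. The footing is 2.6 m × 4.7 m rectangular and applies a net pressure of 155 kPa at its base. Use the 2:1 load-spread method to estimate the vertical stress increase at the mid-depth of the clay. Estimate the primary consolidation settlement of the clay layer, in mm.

S_c ≈ 67 mm

Mid-depth of clay below the ground surface: z = 3 + 2.6/2 = 4.3 m.
Total vertical stress at mid-clay: σ_v = 20.3×3 + 18.7×1.3 = 85.21 kPa.
Pore pressure: u = 9.81×(4.3 − 2.7) = 15.696 kPa.
Initial effective stress: σ'_0 = σ_v − u = 85.21 − 15.696 = 69.514 kPa.
Stress increase at mid-clay by the 2:1 spreading method:
Δσ = qBL/((B+z)(L+z)) = 155×2.6×4.7/((2.6+4.3)(4.7+4.3)) = 30.501 kPa
Final effective stress: σ'_f = 69.514 + 30.501 = 100.02 kPa.
σ'_f = 100.02 > σ'_p = 77.4 kPa, so the stress path crosses the preconsolidation pressure — recompression up to σ'_p, then virgin compression beyond:
S_c = H/(1+e₀)·[C_r·log₁₀(σ'_p/σ'_0) + C_c·log₁₀(σ'_f/σ'_p)]
    = 2.6/1.88 × [0.084×log₁₀(77.4/69.514) + 0.4×log₁₀(100.02/77.4)]
    = 1.383 × [0.0039202 + 0.044538] = 0.06702 m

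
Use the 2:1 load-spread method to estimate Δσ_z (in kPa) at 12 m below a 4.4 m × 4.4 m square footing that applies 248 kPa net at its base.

Δσ_z ≈ 17.9 kPa

By the 2:1 method the load spreads at 1 horizontal : 2 vertical, so at depth z the loaded area has grown by z in each plan dimension:
Δσ = qBL/((B+z)(L+z)) = 248×4.4×4.4/((4.4+12)(4.4+12)) = 17.851 kPa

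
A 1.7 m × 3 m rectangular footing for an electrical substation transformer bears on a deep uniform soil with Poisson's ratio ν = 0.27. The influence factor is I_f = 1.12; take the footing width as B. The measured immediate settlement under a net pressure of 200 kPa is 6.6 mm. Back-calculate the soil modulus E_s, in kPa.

S_e = q·B·(1−ν²)/E_s · I_f  ⇒  E_s = q·B·(1−ν²)·I_f / S_e.
E_s = 200 × 1.7 × 0.9271 × 1.12 / 0.0066 = 53490 kPa

E_s ≈ 53500 kPa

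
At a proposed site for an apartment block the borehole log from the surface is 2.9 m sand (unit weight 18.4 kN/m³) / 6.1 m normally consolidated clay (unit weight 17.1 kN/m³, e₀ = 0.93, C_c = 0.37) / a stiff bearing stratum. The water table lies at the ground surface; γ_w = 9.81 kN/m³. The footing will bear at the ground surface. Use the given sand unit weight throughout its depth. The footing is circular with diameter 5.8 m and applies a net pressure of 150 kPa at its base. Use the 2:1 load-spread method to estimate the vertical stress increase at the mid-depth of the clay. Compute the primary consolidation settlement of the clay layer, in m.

S_c ≈ 0.292 m

Mid-depth of clay below the ground surface: z = 2.9 + 6.1/2 = 5.95 m.
Total vertical stress at mid-clay: σ_v = 18.4×2.9 + 17.1×3.05 = 105.51 kPa.
Pore pressure: u = 9.81×(5.95 − 0) = 58.37 kPa.
Initial effective stress: σ'_0 = σ_v − u = 105.51 − 58.37 = 47.14 kPa.
Stress increase at mid-clay by the 2:1 spreading method:
Δσ ≈ qD²/(D+z)² = 150×5.8²/(5.8+5.95)² = 36.549 kPa
Final effective stress: σ'_f = σ'_0 + Δσ = 47.14 + 36.549 = 83.689 kPa.
Normally consolidated clay, so the full stress increment lies on the virgin compression line:
S_c = C_c·H/(1+e₀)·log₁₀(σ'_f/σ'_0) = 0.37×6.1/(1+0.93)×log₁₀(83.689/47.14)
    = 1.1694 × 0.24928 = 0.2915 m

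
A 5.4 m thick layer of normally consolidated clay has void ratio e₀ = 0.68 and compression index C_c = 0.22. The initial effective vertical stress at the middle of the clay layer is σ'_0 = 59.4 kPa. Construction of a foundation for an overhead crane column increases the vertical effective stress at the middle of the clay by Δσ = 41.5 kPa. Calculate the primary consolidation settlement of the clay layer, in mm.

S_c ≈ 163 mm

Final effective stress: σ'_f = σ'_0 + Δσ = 59.4 + 41.5 = 100.9 kPa.
Normally consolidated clay, so the full stress increment lies on the virgin compression line:
S_c = C_c·H/(1+e₀)·log₁₀(σ'_f/σ'_0) = 0.22×5.4/(1+0.68)×log₁₀(100.9/59.4)
    = 0.70714 × 0.2301 = 0.1627 m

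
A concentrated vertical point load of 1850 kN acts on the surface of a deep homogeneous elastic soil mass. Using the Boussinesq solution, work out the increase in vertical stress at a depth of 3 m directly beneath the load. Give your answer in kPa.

Boussinesq vertical stress below a point load on an elastic half-space:
Δσ_z = 3P/(2πz²) · [1 + (r/z)²]^(−5/2)
r/z = 0/3 = 0; [1+(r/z)²]^(−5/2) = 1.
Δσ_z = 3×1850/(2π×3²) × 1 = 98.146 × 1 = 98.15 kPa

Δσ_z ≈ 98.1 kPa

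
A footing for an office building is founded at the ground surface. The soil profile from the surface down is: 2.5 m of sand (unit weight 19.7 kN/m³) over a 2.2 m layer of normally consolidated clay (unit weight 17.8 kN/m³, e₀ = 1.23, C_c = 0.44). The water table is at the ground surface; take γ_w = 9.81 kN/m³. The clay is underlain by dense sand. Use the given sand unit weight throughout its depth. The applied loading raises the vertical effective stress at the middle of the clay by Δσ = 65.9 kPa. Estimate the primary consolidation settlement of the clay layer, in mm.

S_c ≈ 205 mm

Mid-depth of clay below the ground surface: z = 2.5 + 2.2/2 = 3.6 m.
Total vertical stress at mid-clay: σ_v = 19.7×2.5 + 17.8×1.1 = 68.83 kPa.
Pore pressure: u = 9.81×(3.6 − 0) = 35.316 kPa.
Initial effective stress: σ'_0 = σ_v − u = 68.83 − 35.316 = 33.514 kPa.
Final effective stress: σ'_f = σ'_0 + Δσ = 33.514 + 65.9 = 99.414 kPa.
Normally consolidated clay, so the full stress increment lies on the virgin compression line:
S_c = C_c·H/(1+e₀)·log₁₀(σ'_f/σ'_0) = 0.44×2.2/(1+1.23)×log₁₀(99.414/33.514)
    = 0.43408 × 0.47222 = 0.205 m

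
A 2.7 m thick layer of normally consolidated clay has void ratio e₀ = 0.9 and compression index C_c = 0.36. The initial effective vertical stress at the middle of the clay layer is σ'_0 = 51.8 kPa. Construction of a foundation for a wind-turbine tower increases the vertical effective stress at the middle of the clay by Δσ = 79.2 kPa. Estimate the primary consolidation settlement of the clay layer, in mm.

S_c ≈ 206 mm

Final effective stress: σ'_f = σ'_0 + Δσ = 51.8 + 79.2 = 131 kPa.
Normally consolidated clay, so the full stress increment lies on the virgin compression line:
S_c = C_c·H/(1+e₀)·log₁₀(σ'_f/σ'_0) = 0.36×2.7/(1+0.9)×log₁₀(131/51.8)
    = 0.51158 × 0.40294 = 0.2061 m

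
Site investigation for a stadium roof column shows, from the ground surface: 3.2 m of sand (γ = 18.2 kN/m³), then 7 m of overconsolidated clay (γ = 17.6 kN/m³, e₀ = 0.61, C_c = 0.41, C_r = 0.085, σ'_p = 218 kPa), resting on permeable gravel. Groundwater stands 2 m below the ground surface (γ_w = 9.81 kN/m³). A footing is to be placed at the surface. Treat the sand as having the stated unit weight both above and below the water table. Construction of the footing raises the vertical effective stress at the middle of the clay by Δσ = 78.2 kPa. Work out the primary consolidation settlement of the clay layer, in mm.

Mid-depth of clay below the ground surface: z = 3.2 + 7/2 = 6.7 m.
Total vertical stress at mid-clay: σ_v = 18.2×3.2 + 17.6×3.5 = 119.84 kPa.
Pore pressure: u = 9.81×(6.7 − 2) = 46.107 kPa.
Initial effective stress: σ'_0 = σ_v − u = 119.84 − 46.107 = 73.733 kPa.
Final effective stress: σ'_f = 73.733 + 78.2 = 151.93 kPa.
σ'_f = 151.93 ≤ σ'_p = 218 kPa, so the clay remains overconsolidated and only the recompression index applies:
S_c = C_r·H/(1+e₀)·log₁₀(σ'_f/σ'_0) = 0.085×7/1.61×log₁₀(151.93/73.733)
    = 0.36956 × 0.31398 = 0.116 m

S_c ≈ 116 mm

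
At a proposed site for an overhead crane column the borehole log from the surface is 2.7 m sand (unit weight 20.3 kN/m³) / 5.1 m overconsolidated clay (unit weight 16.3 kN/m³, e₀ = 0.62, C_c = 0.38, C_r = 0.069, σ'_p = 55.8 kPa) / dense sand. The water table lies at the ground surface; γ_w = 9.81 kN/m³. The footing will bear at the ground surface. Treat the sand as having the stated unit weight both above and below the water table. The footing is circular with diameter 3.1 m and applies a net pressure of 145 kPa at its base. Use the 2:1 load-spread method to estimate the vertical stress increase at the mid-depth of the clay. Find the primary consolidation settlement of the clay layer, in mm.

S_c ≈ 98.7 mm

Mid-depth of clay below the ground surface: z = 2.7 + 5.1/2 = 5.25 m.
Total vertical stress at mid-clay: σ_v = 20.3×2.7 + 16.3×2.55 = 96.375 kPa.
Pore pressure: u = 9.81×(5.25 − 0) = 51.503 kPa.
Initial effective stress: σ'_0 = σ_v − u = 96.375 − 51.503 = 44.872 kPa.
Stress increase at mid-clay by the 2:1 spreading method:
Δσ ≈ qD²/(D+z)² = 145×3.1²/(3.1+5.25)² = 19.986 kPa
Final effective stress: σ'_f = 44.872 + 19.986 = 64.858 kPa.
σ'_f = 64.858 > σ'_p = 55.8 kPa, so the stress path crosses the preconsolidation pressure — recompression up to σ'_p, then virgin compression beyond:
S_c = H/(1+e₀)·[C_r·log₁₀(σ'_p/σ'_0) + C_c·log₁₀(σ'_f/σ'_p)]
    = 5.1/1.62 × [0.069×log₁₀(55.8/44.872) + 0.38×log₁₀(64.858/55.8)]
    = 3.1481 × [0.0065315 + 0.024825] = 0.09871 m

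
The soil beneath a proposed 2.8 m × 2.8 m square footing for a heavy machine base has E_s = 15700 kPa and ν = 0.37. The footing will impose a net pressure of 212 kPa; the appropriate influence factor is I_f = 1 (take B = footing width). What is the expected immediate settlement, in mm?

S_e ≈ 32.6 mm

Immediate (elastic) settlement: S_e = q·B·(1−ν²)/E_s · I_f.
S_e = 212 × 2.8 × (1 − 0.37²) / 15700 × 1
    = 212 × 2.8 × 0.8631 / 15700 × 1
    = 0.03263 m = 32.63 mm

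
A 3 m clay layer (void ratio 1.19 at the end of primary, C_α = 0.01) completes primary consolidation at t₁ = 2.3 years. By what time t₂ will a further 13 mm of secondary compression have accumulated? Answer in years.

S_s = C_α·H/(1+e_p)·log₁₀(t₂/t₁) ⇒ log₁₀(t₂/t₁) = S_s·(1+e_p)/(C_α·H).
log₁₀(t₂/t₁) = 0.013 × (1+1.19) / (0.01×3) = 0.949
t₂ = t₁ × 10^0.949 = 2.3 × 8.892 = 20.45 years

t₂ ≈ 20.5 years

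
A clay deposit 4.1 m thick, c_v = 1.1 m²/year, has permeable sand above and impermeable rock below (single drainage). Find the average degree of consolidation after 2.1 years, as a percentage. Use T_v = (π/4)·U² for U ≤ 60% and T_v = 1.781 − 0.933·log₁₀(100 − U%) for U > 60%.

U ≈ 41.8 %

Drainage path length: H_d = H = 4.1 m (single drainage).
T_v = c_v·t/H_d² = 1.1×2.1/4.1² = 0.13742.
T_v = 0.13742 corresponds to the U ≤ 60% branch:
U = √(4T_v/π) = 0.4183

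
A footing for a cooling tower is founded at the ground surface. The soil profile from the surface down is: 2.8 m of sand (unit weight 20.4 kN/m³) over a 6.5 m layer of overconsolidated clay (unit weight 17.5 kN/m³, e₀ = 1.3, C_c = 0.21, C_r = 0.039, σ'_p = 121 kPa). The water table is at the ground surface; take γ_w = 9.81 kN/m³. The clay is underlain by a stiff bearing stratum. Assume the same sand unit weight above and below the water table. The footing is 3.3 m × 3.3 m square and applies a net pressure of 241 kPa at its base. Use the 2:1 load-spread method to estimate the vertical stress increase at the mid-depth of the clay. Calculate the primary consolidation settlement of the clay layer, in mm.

Mid-depth of clay below the ground surface: z = 2.8 + 6.5/2 = 6.05 m.
Total vertical stress at mid-clay: σ_v = 20.4×2.8 + 17.5×3.25 = 113.99 kPa.
Pore pressure: u = 9.81×(6.05 − 0) = 59.351 kPa.
Initial effective stress: σ'_0 = σ_v − u = 113.99 − 59.351 = 54.639 kPa.
Stress increase at mid-clay by the 2:1 spreading method:
Δσ = qBL/((B+z)(L+z)) = 241×3.3×3.3/((3.3+6.05)(3.3+6.05)) = 30.021 kPa
Final effective stress: σ'_f = 54.639 + 30.021 = 84.66 kPa.
σ'_f = 84.66 ≤ σ'_p = 121 kPa, so the clay remains overconsolidated and only the recompression index applies:
S_c = C_r·H/(1+e₀)·log₁₀(σ'_f/σ'_0) = 0.039×6.5/2.3×log₁₀(84.66/54.639)
    = 0.11022 × 0.19018 = 0.02096 m

S_c ≈ 21 mm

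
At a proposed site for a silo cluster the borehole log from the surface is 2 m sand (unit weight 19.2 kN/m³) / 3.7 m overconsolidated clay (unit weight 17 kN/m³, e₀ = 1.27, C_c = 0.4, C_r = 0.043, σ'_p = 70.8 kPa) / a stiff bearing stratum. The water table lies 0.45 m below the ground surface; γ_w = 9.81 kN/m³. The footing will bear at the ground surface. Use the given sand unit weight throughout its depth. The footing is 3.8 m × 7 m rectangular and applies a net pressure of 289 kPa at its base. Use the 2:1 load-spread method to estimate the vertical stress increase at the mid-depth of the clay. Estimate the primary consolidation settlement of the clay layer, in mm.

Mid-depth of clay below the ground surface: z = 2 + 3.7/2 = 3.85 m.
Total vertical stress at mid-clay: σ_v = 19.2×2 + 17×1.85 = 69.85 kPa.
Pore pressure: u = 9.81×(3.85 − 0.45) = 33.354 kPa.
Initial effective stress: σ'_0 = σ_v − u = 69.85 − 33.354 = 36.496 kPa.
Stress increase at mid-clay by the 2:1 spreading method:
Δσ = qBL/((B+z)(L+z)) = 289×3.8×7/((3.8+3.85)(7+3.85)) = 92.616 kPa
Final effective stress: σ'_f = 36.496 + 92.616 = 129.11 kPa.
σ'_f = 129.11 > σ'_p = 70.8 kPa, so the stress path crosses the preconsolidation pressure — recompression up to σ'_p, then virgin compression beyond:
S_c = H/(1+e₀)·[C_r·log₁₀(σ'_p/σ'_0) + C_c·log₁₀(σ'_f/σ'_p)]
    = 3.7/2.27 × [0.043×log₁₀(70.8/36.496) + 0.4×log₁₀(129.11/70.8)]
    = 1.63 × [0.012375 + 0.10437] = 0.1903 m

S_c ≈ 190 mm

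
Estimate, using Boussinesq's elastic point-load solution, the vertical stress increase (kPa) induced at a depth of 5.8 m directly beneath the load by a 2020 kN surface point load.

Boussinesq vertical stress below a point load on an elastic half-space:
Δσ_z = 3P/(2πz²) · [1 + (r/z)²]^(−5/2)
r/z = 0/5.8 = 0; [1+(r/z)²]^(−5/2) = 1.
Δσ_z = 3×2020/(2π×5.8²) × 1 = 28.671 × 1 = 28.67 kPa

Δσ_z ≈ 28.7 kPa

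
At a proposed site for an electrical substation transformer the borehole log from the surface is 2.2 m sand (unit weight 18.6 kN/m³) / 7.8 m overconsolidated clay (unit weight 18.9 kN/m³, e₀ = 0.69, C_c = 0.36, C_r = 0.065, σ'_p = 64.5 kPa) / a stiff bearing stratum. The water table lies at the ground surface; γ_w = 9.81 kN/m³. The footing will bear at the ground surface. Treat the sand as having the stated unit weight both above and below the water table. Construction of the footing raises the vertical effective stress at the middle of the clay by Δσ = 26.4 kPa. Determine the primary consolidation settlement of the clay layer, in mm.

Mid-depth of clay below the ground surface: z = 2.2 + 7.8/2 = 6.1 m.
Total vertical stress at mid-clay: σ_v = 18.6×2.2 + 18.9×3.9 = 114.63 kPa.
Pore pressure: u = 9.81×(6.1 − 0) = 59.841 kPa.
Initial effective stress: σ'_0 = σ_v − u = 114.63 − 59.841 = 54.789 kPa.
Final effective stress: σ'_f = 54.789 + 26.4 = 81.189 kPa.
σ'_f = 81.189 > σ'_p = 64.5 kPa, so the stress path crosses the preconsolidation pressure — recompression up to σ'_p, then virgin compression beyond:
S_c = H/(1+e₀)·[C_r·log₁₀(σ'_p/σ'_0) + C_c·log₁₀(σ'_f/σ'_p)]
    = 7.8/1.69 × [0.065×log₁₀(64.5/54.789) + 0.36×log₁₀(81.189/64.5)]
    = 4.6154 × [0.0046063 + 0.035977] = 0.1873 m

S_c ≈ 187 mm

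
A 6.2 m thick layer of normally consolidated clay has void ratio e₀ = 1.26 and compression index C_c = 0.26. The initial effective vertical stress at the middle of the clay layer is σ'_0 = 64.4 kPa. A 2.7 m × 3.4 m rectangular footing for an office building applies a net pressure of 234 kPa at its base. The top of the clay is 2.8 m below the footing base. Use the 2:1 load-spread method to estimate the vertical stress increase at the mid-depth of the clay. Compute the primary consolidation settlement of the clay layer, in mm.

S_c ≈ 108 mm

Mid-depth of clay below the footing base: z = 2.8 + 6.2/2 = 5.9 m.
Stress increase at mid-clay by the 2:1 spreading method:
Δσ = qBL/((B+z)(L+z)) = 234×2.7×3.4/((2.7+5.9)(3.4+5.9)) = 26.858 kPa
Final effective stress: σ'_f = σ'_0 + Δσ = 64.4 + 26.858 = 91.258 kPa.
Normally consolidated clay, so the full stress increment lies on the virgin compression line:
S_c = C_c·H/(1+e₀)·log₁₀(σ'_f/σ'_0) = 0.26×6.2/(1+1.26)×log₁₀(91.258/64.4)
    = 0.71327 × 0.15139 = 0.108 m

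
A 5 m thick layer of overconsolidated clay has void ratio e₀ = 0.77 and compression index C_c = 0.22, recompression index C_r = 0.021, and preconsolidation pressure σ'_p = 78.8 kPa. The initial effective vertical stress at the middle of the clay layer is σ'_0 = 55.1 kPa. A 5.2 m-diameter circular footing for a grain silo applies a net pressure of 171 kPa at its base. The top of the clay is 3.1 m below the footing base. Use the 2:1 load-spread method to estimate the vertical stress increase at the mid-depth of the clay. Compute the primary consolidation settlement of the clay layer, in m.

Mid-depth of clay below the footing base: z = 3.1 + 5/2 = 5.6 m.
Stress increase at mid-clay by the 2:1 spreading method:
Δσ ≈ qD²/(D+z)² = 171×5.2²/(5.2+5.6)² = 39.642 kPa
Final effective stress: σ'_f = 55.1 + 39.642 = 94.742 kPa.
σ'_f = 94.742 > σ'_p = 78.8 kPa, so the stress path crosses the preconsolidation pressure — recompression up to σ'_p, then virgin compression beyond:
S_c = H/(1+e₀)·[C_r·log₁₀(σ'_p/σ'_0) + C_c·log₁₀(σ'_f/σ'_p)]
    = 5/1.77 × [0.021×log₁₀(78.8/55.1) + 0.22×log₁₀(94.742/78.8)]
    = 2.8249 × [0.0032629 + 0.017604] = 0.05895 m

S_c ≈ 0.0589 m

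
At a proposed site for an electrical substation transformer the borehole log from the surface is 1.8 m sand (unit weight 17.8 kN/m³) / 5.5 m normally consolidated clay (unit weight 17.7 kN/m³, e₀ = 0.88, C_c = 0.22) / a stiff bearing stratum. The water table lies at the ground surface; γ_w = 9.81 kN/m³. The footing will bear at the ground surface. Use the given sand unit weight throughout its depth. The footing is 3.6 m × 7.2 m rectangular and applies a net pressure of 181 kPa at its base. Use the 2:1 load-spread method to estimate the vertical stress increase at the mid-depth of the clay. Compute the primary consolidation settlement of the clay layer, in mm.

S_c ≈ 240 mm

Mid-depth of clay below the ground surface: z = 1.8 + 5.5/2 = 4.55 m.
Total vertical stress at mid-clay: σ_v = 17.8×1.8 + 17.7×2.75 = 80.715 kPa.
Pore pressure: u = 9.81×(4.55 − 0) = 44.636 kPa.
Initial effective stress: σ'_0 = σ_v − u = 80.715 − 44.636 = 36.079 kPa.
Stress increase at mid-clay by the 2:1 spreading method:
Δσ = qBL/((B+z)(L+z)) = 181×3.6×7.2/((3.6+4.55)(7.2+4.55)) = 48.991 kPa
Final effective stress: σ'_f = σ'_0 + Δσ = 36.079 + 48.991 = 85.07 kPa.
Normally consolidated clay, so the full stress increment lies on the virgin compression line:
S_c = C_c·H/(1+e₀)·log₁₀(σ'_f/σ'_0) = 0.22×5.5/(1+0.88)×log₁₀(85.07/36.079)
    = 0.64362 × 0.37252 = 0.2398 m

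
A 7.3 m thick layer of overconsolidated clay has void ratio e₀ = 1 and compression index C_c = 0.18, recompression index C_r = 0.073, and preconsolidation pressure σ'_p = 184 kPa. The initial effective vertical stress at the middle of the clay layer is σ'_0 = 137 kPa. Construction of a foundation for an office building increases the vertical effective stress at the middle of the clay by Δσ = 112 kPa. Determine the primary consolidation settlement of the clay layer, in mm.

S_c ≈ 120 mm

Final effective stress: σ'_f = 137 + 112 = 249 kPa.
σ'_f = 249 > σ'_p = 184 kPa, so the stress path crosses the preconsolidation pressure — recompression up to σ'_p, then virgin compression beyond:
S_c = H/(1+e₀)·[C_r·log₁₀(σ'_p/σ'_0) + C_c·log₁₀(σ'_f/σ'_p)]
    = 7.3/2 × [0.073×log₁₀(184/137) + 0.18×log₁₀(249/184)]
    = 3.65 × [0.0093511 + 0.023649] = 0.1205 m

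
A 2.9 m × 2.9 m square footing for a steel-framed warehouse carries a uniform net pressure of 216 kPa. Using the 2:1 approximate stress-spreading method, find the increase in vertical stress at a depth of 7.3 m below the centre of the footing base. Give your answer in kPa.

Δσ_z ≈ 17.5 kPa

By the 2:1 method the load spreads at 1 horizontal : 2 vertical, so at depth z the loaded area has grown by z in each plan dimension:
Δσ = qBL/((B+z)(L+z)) = 216×2.9×2.9/((2.9+7.3)(2.9+7.3)) = 17.46 kPa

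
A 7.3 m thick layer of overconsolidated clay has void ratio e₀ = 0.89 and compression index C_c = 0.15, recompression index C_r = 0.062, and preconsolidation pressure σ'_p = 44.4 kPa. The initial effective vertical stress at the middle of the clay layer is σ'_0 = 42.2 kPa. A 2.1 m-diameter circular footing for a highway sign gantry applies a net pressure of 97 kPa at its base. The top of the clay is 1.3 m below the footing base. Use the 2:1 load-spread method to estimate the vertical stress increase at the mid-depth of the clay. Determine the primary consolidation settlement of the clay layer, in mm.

Mid-depth of clay below the footing base: z = 1.3 + 7.3/2 = 4.95 m.
Stress increase at mid-clay by the 2:1 spreading method:
Δσ ≈ qD²/(D+z)² = 97×2.1²/(2.1+4.95)² = 8.6066 kPa
Final effective stress: σ'_f = 42.2 + 8.6066 = 50.807 kPa.
σ'_f = 50.807 > σ'_p = 44.4 kPa, so the stress path crosses the preconsolidation pressure — recompression up to σ'_p, then virgin compression beyond:
S_c = H/(1+e₀)·[C_r·log₁₀(σ'_p/σ'_0) + C_c·log₁₀(σ'_f/σ'_p)]
    = 7.3/1.89 × [0.062×log₁₀(44.4/42.2) + 0.15×log₁₀(50.807/44.4)]
    = 3.8624 × [0.0013684 + 0.0087811] = 0.0392 m

S_c ≈ 39.2 mm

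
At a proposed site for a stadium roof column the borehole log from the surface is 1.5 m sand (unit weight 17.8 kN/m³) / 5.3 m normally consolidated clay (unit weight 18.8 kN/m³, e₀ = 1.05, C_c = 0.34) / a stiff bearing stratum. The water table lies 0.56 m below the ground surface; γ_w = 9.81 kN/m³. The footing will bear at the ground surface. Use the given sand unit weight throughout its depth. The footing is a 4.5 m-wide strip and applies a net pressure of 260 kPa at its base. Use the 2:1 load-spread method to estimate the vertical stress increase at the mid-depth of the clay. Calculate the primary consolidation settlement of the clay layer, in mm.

Mid-depth of clay below the ground surface: z = 1.5 + 5.3/2 = 4.15 m.
Total vertical stress at mid-clay: σ_v = 17.8×1.5 + 18.8×2.65 = 76.52 kPa.
Pore pressure: u = 9.81×(4.15 − 0.56) = 35.218 kPa.
Initial effective stress: σ'_0 = σ_v − u = 76.52 − 35.218 = 41.302 kPa.
Stress increase at mid-clay by the 2:1 spreading method:
Δσ = qB/(B+z) = 260×4.5/(4.5+4.15) = 135.26 kPa
Final effective stress: σ'_f = σ'_0 + Δσ = 41.302 + 135.26 = 176.56 kPa.
Normally consolidated clay, so the full stress increment lies on the virgin compression line:
S_c = C_c·H/(1+e₀)·log₁₀(σ'_f/σ'_0) = 0.34×5.3/(1+1.05)×log₁₀(176.56/41.302)
    = 0.87902 × 0.63092 = 0.5546 m

S_c ≈ 555 mm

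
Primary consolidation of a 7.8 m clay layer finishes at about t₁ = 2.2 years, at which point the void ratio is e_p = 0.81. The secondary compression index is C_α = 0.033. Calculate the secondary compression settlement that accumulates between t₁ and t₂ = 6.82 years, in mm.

S_s ≈ 69.9 mm

Secondary compression: S_s = C_α·H/(1+e_p)·log₁₀(t₂/t₁)
S_s = 0.033×7.8/(1+0.81)×log₁₀(6.82/2.2)
    = 0.1422 × 0.4914 = 0.06988 m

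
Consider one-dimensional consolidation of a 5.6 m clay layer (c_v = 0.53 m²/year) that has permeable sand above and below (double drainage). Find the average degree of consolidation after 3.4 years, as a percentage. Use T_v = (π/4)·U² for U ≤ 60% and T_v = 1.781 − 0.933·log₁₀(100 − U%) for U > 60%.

Drainage path length: H_d = H/2 = 2.8 m (double drainage).
T_v = c_v·t/H_d² = 0.53×3.4/2.8² = 0.22985.
T_v = 0.22985 corresponds to the U ≤ 60% branch:
U = √(4T_v/π) = 0.541

U ≈ 54.1 %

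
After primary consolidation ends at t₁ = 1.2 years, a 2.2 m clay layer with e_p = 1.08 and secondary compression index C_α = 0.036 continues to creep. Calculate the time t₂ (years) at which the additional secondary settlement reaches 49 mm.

t₂ ≈ 23.2 years

S_s = C_α·H/(1+e_p)·log₁₀(t₂/t₁) ⇒ log₁₀(t₂/t₁) = S_s·(1+e_p)/(C_α·H).
log₁₀(t₂/t₁) = 0.049 × (1+1.08) / (0.036×2.2) = 1.287
t₂ = t₁ × 10^1.287 = 1.2 × 19.36 = 23.23 years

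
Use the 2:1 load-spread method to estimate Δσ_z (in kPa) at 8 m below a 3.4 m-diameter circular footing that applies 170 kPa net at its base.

Δσ_z ≈ 15.1 kPa

By the 2:1 method the load spreads at 1 horizontal : 2 vertical, so at depth z the loaded area has grown by z in each plan dimension:
Δσ ≈ qD²/(D+z)² = 170×3.4²/(3.4+8)² = 15.122 kPa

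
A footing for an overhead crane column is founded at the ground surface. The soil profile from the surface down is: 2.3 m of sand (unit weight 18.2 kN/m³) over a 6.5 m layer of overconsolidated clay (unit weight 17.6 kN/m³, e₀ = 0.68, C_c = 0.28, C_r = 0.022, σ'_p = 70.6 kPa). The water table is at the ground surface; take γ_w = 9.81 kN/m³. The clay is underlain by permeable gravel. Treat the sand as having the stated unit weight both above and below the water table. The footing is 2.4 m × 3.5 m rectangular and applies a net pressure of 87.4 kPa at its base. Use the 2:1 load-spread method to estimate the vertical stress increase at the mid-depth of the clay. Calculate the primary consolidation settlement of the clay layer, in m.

Mid-depth of clay below the ground surface: z = 2.3 + 6.5/2 = 5.55 m.
Total vertical stress at mid-clay: σ_v = 18.2×2.3 + 17.6×3.25 = 99.06 kPa.
Pore pressure: u = 9.81×(5.55 − 0) = 54.446 kPa.
Initial effective stress: σ'_0 = σ_v − u = 99.06 − 54.446 = 44.614 kPa.
Stress increase at mid-clay by the 2:1 spreading method:
Δσ = qBL/((B+z)(L+z)) = 87.4×2.4×3.5/((2.4+5.55)(3.5+5.55)) = 10.204 kPa
Final effective stress: σ'_f = 44.614 + 10.204 = 54.818 kPa.
σ'_f = 54.818 ≤ σ'_p = 70.6 kPa, so the clay remains overconsolidated and only the recompression index applies:
S_c = C_r·H/(1+e₀)·log₁₀(σ'_f/σ'_0) = 0.022×6.5/1.68×log₁₀(54.818/44.614)
    = 0.085118 × 0.089452 = 0.007614 m

S_c ≈ 0.00761 m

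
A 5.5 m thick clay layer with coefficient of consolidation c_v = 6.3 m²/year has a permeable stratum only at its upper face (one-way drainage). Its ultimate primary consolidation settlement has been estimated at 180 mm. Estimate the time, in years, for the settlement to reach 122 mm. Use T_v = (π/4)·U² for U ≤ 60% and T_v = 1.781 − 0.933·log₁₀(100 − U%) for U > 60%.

t ≈ 1.8 years

Drainage path length: H_d = H = 5.5 m (single drainage).
U = S(t)/S_ult = 122/180 = 0.6778.
U > 60%: T_v = 1.781 − 0.933·log₁₀(100 − 67.778) = 0.37389.
t = T_v·H_d²/c_v = 0.37389×5.5²/6.3 = 1.795 years.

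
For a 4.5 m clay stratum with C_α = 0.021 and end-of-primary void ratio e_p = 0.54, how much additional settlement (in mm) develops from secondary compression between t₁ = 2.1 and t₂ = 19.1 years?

S_s ≈ 58.8 mm

Secondary compression: S_s = C_α·H/(1+e_p)·log₁₀(t₂/t₁)
S_s = 0.021×4.5/(1+0.54)×log₁₀(19.1/2.1)
    = 0.06136 × 0.9588 = 0.05884 m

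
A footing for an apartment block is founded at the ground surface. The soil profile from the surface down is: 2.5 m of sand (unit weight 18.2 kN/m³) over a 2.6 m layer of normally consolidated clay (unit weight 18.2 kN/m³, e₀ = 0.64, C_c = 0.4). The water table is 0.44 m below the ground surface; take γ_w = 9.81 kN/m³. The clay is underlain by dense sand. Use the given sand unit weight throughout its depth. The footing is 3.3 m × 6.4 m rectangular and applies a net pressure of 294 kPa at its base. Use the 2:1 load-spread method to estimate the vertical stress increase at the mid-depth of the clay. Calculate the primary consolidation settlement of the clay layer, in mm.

Mid-depth of clay below the ground surface: z = 2.5 + 2.6/2 = 3.8 m.
Total vertical stress at mid-clay: σ_v = 18.2×2.5 + 18.2×1.3 = 69.16 kPa.
Pore pressure: u = 9.81×(3.8 − 0.44) = 32.962 kPa.
Initial effective stress: σ'_0 = σ_v − u = 69.16 − 32.962 = 36.198 kPa.
Stress increase at mid-clay by the 2:1 spreading method:
Δσ = qBL/((B+z)(L+z)) = 294×3.3×6.4/((3.3+3.8)(6.4+3.8)) = 85.74 kPa
Final effective stress: σ'_f = σ'_0 + Δσ = 36.198 + 85.74 = 121.94 kPa.
Normally consolidated clay, so the full stress increment lies on the virgin compression line:
S_c = C_c·H/(1+e₀)·log₁₀(σ'_f/σ'_0) = 0.4×2.6/(1+0.64)×log₁₀(121.94/36.198)
    = 0.63415 × 0.52746 = 0.3345 m

S_c ≈ 334 mm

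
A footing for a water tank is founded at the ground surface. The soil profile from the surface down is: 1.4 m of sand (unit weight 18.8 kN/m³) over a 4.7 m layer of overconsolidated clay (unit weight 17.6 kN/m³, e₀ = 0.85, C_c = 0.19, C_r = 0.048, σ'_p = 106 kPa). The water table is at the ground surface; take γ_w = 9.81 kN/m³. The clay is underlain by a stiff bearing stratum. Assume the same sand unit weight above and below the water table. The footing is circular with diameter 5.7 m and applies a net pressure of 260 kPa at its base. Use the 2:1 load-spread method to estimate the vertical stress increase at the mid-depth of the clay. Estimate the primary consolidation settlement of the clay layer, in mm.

Mid-depth of clay below the ground surface: z = 1.4 + 4.7/2 = 3.75 m.
Total vertical stress at mid-clay: σ_v = 18.8×1.4 + 17.6×2.35 = 67.68 kPa.
Pore pressure: u = 9.81×(3.75 − 0) = 36.788 kPa.
Initial effective stress: σ'_0 = σ_v − u = 67.68 − 36.788 = 30.892 kPa.
Stress increase at mid-clay by the 2:1 spreading method:
Δσ ≈ qD²/(D+z)² = 260×5.7²/(5.7+3.75)² = 94.593 kPa
Final effective stress: σ'_f = 30.892 + 94.593 = 125.48 kPa.
σ'_f = 125.48 > σ'_p = 106 kPa, so the stress path crosses the preconsolidation pressure — recompression up to σ'_p, then virgin compression beyond:
S_c = H/(1+e₀)·[C_r·log₁₀(σ'_p/σ'_0) + C_c·log₁₀(σ'_f/σ'_p)]
    = 4.7/1.85 × [0.048×log₁₀(106/30.892) + 0.19×log₁₀(125.48/106)]
    = 2.5405 × [0.025702 + 0.013921] = 0.1007 m

S_c ≈ 101 mm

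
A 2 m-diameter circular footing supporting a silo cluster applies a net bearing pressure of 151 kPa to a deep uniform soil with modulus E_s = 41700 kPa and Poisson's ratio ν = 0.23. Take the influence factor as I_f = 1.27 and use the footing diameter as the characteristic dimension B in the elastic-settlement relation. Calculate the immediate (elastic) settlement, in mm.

Immediate (elastic) settlement: S_e = q·B·(1−ν²)/E_s · I_f.
S_e = 151 × 2 × (1 − 0.23²) / 41700 × 1.27
    = 151 × 2 × 0.9471 / 41700 × 1.27
    = 0.008711 m = 8.711 mm

S_e ≈ 8.71 mm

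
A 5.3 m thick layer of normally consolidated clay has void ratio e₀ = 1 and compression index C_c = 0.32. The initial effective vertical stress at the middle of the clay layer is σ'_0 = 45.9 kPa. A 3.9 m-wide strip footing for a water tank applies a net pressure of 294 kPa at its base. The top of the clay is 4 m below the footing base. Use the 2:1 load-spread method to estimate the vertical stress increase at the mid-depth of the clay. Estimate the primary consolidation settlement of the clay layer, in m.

Mid-depth of clay below the footing base: z = 4 + 5.3/2 = 6.65 m.
Stress increase at mid-clay by the 2:1 spreading method:
Δσ = qB/(B+z) = 294×3.9/(3.9+6.65) = 108.68 kPa
Final effective stress: σ'_f = σ'_0 + Δσ = 45.9 + 108.68 = 154.58 kPa.
Normally consolidated clay, so the full stress increment lies on the virgin compression line:
S_c = C_c·H/(1+e₀)·log₁₀(σ'_f/σ'_0) = 0.32×5.3/(1+1)×log₁₀(154.58/45.9)
    = 0.848 × 0.52734 = 0.4472 m

S_c ≈ 0.447 m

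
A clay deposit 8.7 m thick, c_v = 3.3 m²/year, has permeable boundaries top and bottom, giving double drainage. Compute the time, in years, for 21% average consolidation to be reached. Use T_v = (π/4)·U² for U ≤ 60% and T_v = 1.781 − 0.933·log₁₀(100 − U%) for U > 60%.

Drainage path length: H_d = H/2 = 4.35 m (double drainage).
U ≤ 60%: T_v = (π/4)·U² = (π/4)×0.21² = 0.034636.
t = T_v·H_d²/c_v = 0.034636×4.35²/3.3 = 0.1986 years.

t ≈ 0.199 years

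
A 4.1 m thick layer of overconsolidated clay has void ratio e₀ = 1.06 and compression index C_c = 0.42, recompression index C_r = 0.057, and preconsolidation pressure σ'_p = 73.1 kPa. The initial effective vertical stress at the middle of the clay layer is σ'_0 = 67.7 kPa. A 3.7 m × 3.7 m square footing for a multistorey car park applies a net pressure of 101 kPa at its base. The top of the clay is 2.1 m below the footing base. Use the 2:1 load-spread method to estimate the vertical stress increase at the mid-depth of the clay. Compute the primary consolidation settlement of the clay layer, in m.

S_c ≈ 0.0798 m

Mid-depth of clay below the footing base: z = 2.1 + 4.1/2 = 4.15 m.
Stress increase at mid-clay by the 2:1 spreading method:
Δσ = qBL/((B+z)(L+z)) = 101×3.7×3.7/((3.7+4.15)(3.7+4.15)) = 22.438 kPa
Final effective stress: σ'_f = 67.7 + 22.438 = 90.138 kPa.
σ'_f = 90.138 > σ'_p = 73.1 kPa, so the stress path crosses the preconsolidation pressure — recompression up to σ'_p, then virgin compression beyond:
S_c = H/(1+e₀)·[C_r·log₁₀(σ'_p/σ'_0) + C_c·log₁₀(σ'_f/σ'_p)]
    = 4.1/2.06 × [0.057×log₁₀(73.1/67.7) + 0.42×log₁₀(90.138/73.1)]
    = 1.9903 × [0.0018997 + 0.038216] = 0.07984 m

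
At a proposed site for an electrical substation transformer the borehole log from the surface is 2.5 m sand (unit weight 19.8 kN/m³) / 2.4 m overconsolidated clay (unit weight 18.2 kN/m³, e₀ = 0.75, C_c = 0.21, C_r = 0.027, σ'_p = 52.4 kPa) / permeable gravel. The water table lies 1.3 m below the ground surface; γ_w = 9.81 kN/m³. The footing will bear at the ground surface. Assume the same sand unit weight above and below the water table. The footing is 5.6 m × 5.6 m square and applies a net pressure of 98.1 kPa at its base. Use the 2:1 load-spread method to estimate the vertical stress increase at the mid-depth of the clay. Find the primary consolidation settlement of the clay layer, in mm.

Mid-depth of clay below the ground surface: z = 2.5 + 2.4/2 = 3.7 m.
Total vertical stress at mid-clay: σ_v = 19.8×2.5 + 18.2×1.2 = 71.34 kPa.
Pore pressure: u = 9.81×(3.7 − 1.3) = 23.544 kPa.
Initial effective stress: σ'_0 = σ_v − u = 71.34 − 23.544 = 47.796 kPa.
Stress increase at mid-clay by the 2:1 spreading method:
Δσ = qBL/((B+z)(L+z)) = 98.1×5.6×5.6/((5.6+3.7)(5.6+3.7)) = 35.57 kPa
Final effective stress: σ'_f = 47.796 + 35.57 = 83.366 kPa.
σ'_f = 83.366 > σ'_p = 52.4 kPa, so the stress path crosses the preconsolidation pressure — recompression up to σ'_p, then virgin compression beyond:
S_c = H/(1+e₀)·[C_r·log₁₀(σ'_p/σ'_0) + C_c·log₁₀(σ'_f/σ'_p)]
    = 2.4/1.75 × [0.027×log₁₀(52.4/47.796) + 0.21×log₁₀(83.366/52.4)]
    = 1.3714 × [0.0010784 + 0.042348] = 0.05955 m

S_c ≈ 59.6 mm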